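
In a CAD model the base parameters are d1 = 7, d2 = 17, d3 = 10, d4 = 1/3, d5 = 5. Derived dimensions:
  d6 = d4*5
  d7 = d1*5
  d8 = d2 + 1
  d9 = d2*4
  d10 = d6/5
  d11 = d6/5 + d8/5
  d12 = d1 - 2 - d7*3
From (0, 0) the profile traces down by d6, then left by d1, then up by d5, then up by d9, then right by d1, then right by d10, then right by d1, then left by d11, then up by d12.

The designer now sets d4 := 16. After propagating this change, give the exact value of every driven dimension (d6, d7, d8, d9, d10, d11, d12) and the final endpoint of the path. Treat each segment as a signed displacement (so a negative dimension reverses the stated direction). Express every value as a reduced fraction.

Apply edit: d4 := 16
  d6 = d4*5 = 80
  d7 = d1*5 = 35
  d8 = d2 + 1 = 18
  d9 = d2*4 = 68
  d10 = d6/5 = 16
  d11 = d6/5 + d8/5 = 98/5
  d12 = d1 - 2 - d7*3 = -100
Walk from origin (0, 0):
  seg 1: down by d6 = 80 → (0, -80)
  seg 2: left by d1 = 7 → (-7, -80)
  seg 3: up by d5 = 5 → (-7, -75)
  seg 4: up by d9 = 68 → (-7, -7)
  seg 5: right by d1 = 7 → (0, -7)
  seg 6: right by d10 = 16 → (16, -7)
  seg 7: right by d1 = 7 → (23, -7)
  seg 8: left by d11 = 98/5 → (17/5, -7)
  seg 9: up by d12 = -100 → (17/5, -107)

d6 = 80
d7 = 35
d8 = 18
d9 = 68
d10 = 16
d11 = 98/5
d12 = -100
endpoint = (17/5, -107)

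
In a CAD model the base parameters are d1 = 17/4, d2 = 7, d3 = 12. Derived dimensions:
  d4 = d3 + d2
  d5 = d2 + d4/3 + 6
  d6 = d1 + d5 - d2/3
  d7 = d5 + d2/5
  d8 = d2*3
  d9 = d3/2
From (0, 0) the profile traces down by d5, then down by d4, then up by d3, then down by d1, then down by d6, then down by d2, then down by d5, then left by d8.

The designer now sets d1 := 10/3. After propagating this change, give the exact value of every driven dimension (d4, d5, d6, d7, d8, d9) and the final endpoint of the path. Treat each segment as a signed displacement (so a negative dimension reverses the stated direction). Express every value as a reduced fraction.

Apply edit: d1 := 10/3
  d4 = d3 + d2 = 19
  d5 = d2 + d4/3 + 6 = 58/3
  d6 = d1 + d5 - d2/3 = 61/3
  d7 = d5 + d2/5 = 311/15
  d8 = d2*3 = 21
  d9 = d3/2 = 6
Walk from origin (0, 0):
  seg 1: down by d5 = 58/3 → (0, -58/3)
  seg 2: down by d4 = 19 → (0, -115/3)
  seg 3: up by d3 = 12 → (0, -79/3)
  seg 4: down by d1 = 10/3 → (0, -89/3)
  seg 5: down by d6 = 61/3 → (0, -50)
  seg 6: down by d2 = 7 → (0, -57)
  seg 7: down by d5 = 58/3 → (0, -229/3)
  seg 8: left by d8 = 21 → (-21, -229/3)

d4 = 19
d5 = 58/3
d6 = 61/3
d7 = 311/15
d8 = 21
d9 = 6
endpoint = (-21, -229/3)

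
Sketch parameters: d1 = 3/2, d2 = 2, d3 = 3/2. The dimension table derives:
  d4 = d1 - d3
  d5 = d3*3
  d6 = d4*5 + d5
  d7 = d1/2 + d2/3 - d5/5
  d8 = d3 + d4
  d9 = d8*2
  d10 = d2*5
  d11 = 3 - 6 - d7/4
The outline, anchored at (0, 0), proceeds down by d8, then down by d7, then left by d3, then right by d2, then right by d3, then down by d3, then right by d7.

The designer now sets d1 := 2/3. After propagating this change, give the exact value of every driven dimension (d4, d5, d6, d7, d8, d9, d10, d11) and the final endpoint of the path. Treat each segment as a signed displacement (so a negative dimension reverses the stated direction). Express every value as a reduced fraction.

Apply edit: d1 := 2/3
  d4 = d1 - d3 = -5/6
  d5 = d3*3 = 9/2
  d6 = d4*5 + d5 = 1/3
  d7 = d1/2 + d2/3 - d5/5 = 1/10
  d8 = d3 + d4 = 2/3
  d9 = d8*2 = 4/3
  d10 = d2*5 = 10
  d11 = 3 - 6 - d7/4 = -121/40
Walk from origin (0, 0):
  seg 1: down by d8 = 2/3 → (0, -2/3)
  seg 2: down by d7 = 1/10 → (0, -23/30)
  seg 3: left by d3 = 3/2 → (-3/2, -23/30)
  seg 4: right by d2 = 2 → (1/2, -23/30)
  seg 5: right by d3 = 3/2 → (2, -23/30)
  seg 6: down by d3 = 3/2 → (2, -34/15)
  seg 7: right by d7 = 1/10 → (21/10, -34/15)

d4 = -5/6
d5 = 9/2
d6 = 1/3
d7 = 1/10
d8 = 2/3
d9 = 4/3
d10 = 10
d11 = -121/40
endpoint = (21/10, -34/15)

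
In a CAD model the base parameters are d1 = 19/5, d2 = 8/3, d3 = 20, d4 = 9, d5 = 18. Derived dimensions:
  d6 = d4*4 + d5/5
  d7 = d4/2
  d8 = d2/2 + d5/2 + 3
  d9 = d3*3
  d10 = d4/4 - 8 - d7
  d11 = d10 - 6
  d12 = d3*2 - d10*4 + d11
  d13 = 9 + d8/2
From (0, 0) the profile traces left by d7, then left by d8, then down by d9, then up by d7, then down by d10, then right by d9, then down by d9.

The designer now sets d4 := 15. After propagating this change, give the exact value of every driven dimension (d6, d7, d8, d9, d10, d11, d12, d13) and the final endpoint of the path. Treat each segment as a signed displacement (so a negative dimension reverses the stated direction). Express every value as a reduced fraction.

Apply edit: d4 := 15
  d6 = d4*4 + d5/5 = 318/5
  d7 = d4/2 = 15/2
  d8 = d2/2 + d5/2 + 3 = 40/3
  d9 = d3*3 = 60
  d10 = d4/4 - 8 - d7 = -47/4
  d11 = d10 - 6 = -71/4
  d12 = d3*2 - d10*4 + d11 = 277/4
  d13 = 9 + d8/2 = 47/3
Walk from origin (0, 0):
  seg 1: left by d7 = 15/2 → (-15/2, 0)
  seg 2: left by d8 = 40/3 → (-125/6, 0)
  seg 3: down by d9 = 60 → (-125/6, -60)
  seg 4: up by d7 = 15/2 → (-125/6, -105/2)
  seg 5: down by d10 = -47/4 → (-125/6, -163/4)
  seg 6: right by d9 = 60 → (235/6, -163/4)
  seg 7: down by d9 = 60 → (235/6, -403/4)

d6 = 318/5
d7 = 15/2
d8 = 40/3
d9 = 60
d10 = -47/4
d11 = -71/4
d12 = 277/4
d13 = 47/3
endpoint = (235/6, -403/4)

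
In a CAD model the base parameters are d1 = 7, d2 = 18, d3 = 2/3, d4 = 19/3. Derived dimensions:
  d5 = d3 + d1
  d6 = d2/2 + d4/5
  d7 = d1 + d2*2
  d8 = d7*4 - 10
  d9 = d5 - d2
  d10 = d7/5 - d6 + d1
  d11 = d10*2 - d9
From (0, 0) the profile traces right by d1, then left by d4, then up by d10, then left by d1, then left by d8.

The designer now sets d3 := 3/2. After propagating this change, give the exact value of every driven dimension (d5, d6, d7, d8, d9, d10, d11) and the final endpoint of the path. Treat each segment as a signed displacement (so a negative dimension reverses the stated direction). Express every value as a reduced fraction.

Apply edit: d3 := 3/2
  d5 = d3 + d1 = 17/2
  d6 = d2/2 + d4/5 = 154/15
  d7 = d1 + d2*2 = 43
  d8 = d7*4 - 10 = 162
  d9 = d5 - d2 = -19/2
  d10 = d7/5 - d6 + d1 = 16/3
  d11 = d10*2 - d9 = 121/6
Walk from origin (0, 0):
  seg 1: right by d1 = 7 → (7, 0)
  seg 2: left by d4 = 19/3 → (2/3, 0)
  seg 3: up by d10 = 16/3 → (2/3, 16/3)
  seg 4: left by d1 = 7 → (-19/3, 16/3)
  seg 5: left by d8 = 162 → (-505/3, 16/3)

d5 = 17/2
d6 = 154/15
d7 = 43
d8 = 162
d9 = -19/2
d10 = 16/3
d11 = 121/6
endpoint = (-505/3, 16/3)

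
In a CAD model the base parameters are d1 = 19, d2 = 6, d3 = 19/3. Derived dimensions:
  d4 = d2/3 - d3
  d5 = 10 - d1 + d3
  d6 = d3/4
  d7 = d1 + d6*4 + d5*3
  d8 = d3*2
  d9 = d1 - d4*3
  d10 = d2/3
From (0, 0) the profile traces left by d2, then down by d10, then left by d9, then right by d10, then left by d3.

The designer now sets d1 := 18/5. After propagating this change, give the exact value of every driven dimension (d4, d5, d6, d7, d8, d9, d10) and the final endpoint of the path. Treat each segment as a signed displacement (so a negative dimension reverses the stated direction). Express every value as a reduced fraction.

Apply edit: d1 := 18/5
  d4 = d2/3 - d3 = -13/3
  d5 = 10 - d1 + d3 = 191/15
  d6 = d3/4 = 19/12
  d7 = d1 + d6*4 + d5*3 = 722/15
  d8 = d3*2 = 38/3
  d9 = d1 - d4*3 = 83/5
  d10 = d2/3 = 2
Walk from origin (0, 0):
  seg 1: left by d2 = 6 → (-6, 0)
  seg 2: down by d10 = 2 → (-6, -2)
  seg 3: left by d9 = 83/5 → (-113/5, -2)
  seg 4: right by d10 = 2 → (-103/5, -2)
  seg 5: left by d3 = 19/3 → (-404/15, -2)

d4 = -13/3
d5 = 191/15
d6 = 19/12
d7 = 722/15
d8 = 38/3
d9 = 83/5
d10 = 2
endpoint = (-404/15, -2)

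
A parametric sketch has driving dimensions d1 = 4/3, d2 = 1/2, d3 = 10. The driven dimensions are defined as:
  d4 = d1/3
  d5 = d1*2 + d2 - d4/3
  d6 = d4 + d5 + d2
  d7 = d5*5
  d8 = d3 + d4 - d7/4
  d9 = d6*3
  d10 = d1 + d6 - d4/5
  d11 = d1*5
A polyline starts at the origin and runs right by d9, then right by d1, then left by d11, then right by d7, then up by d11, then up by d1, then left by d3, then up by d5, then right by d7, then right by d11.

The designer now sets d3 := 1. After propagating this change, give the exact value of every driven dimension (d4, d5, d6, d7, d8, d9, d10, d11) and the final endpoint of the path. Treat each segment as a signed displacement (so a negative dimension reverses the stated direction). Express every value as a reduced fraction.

Apply edit: d3 := 1
  d4 = d1/3 = 4/9
  d5 = d1*2 + d2 - d4/3 = 163/54
  d6 = d4 + d5 + d2 = 107/27
  d7 = d5*5 = 815/54
  d8 = d3 + d4 - d7/4 = -503/216
  d9 = d6*3 = 107/9
  d10 = d1 + d6 - d4/5 = 703/135
  d11 = d1*5 = 20/3
Walk from origin (0, 0):
  seg 1: right by d9 = 107/9 → (107/9, 0)
  seg 2: right by d1 = 4/3 → (119/9, 0)
  seg 3: left by d11 = 20/3 → (59/9, 0)
  seg 4: right by d7 = 815/54 → (1169/54, 0)
  seg 5: up by d11 = 20/3 → (1169/54, 20/3)
  seg 6: up by d1 = 4/3 → (1169/54, 8)
  seg 7: left by d3 = 1 → (1115/54, 8)
  seg 8: up by d5 = 163/54 → (1115/54, 595/54)
  seg 9: right by d7 = 815/54 → (965/27, 595/54)
  seg 10: right by d11 = 20/3 → (1145/27, 595/54)

d4 = 4/9
d5 = 163/54
d6 = 107/27
d7 = 815/54
d8 = -503/216
d9 = 107/9
d10 = 703/135
d11 = 20/3
endpoint = (1145/27, 595/54)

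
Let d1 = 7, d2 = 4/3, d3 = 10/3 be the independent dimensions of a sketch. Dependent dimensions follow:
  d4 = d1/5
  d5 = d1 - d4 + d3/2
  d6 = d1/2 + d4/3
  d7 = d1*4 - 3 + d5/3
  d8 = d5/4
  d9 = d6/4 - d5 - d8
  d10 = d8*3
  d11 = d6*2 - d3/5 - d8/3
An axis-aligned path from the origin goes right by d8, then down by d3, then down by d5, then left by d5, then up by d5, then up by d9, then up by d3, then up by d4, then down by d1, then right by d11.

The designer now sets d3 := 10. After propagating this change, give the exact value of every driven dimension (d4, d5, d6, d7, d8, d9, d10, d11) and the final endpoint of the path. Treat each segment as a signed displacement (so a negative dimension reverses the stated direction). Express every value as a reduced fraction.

d4 = 7/5
d5 = 53/5
d6 = 119/30
d7 = 428/15
d8 = 53/20
d9 = -1471/120
d10 = 159/20
d11 = 101/20
endpoint = (-29/10, -2143/120)

Apply edit: d3 := 10
  d4 = d1/5 = 7/5
  d5 = d1 - d4 + d3/2 = 53/5
  d6 = d1/2 + d4/3 = 119/30
  d7 = d1*4 - 3 + d5/3 = 428/15
  d8 = d5/4 = 53/20
  d9 = d6/4 - d5 - d8 = -1471/120
  d10 = d8*3 = 159/20
  d11 = d6*2 - d3/5 - d8/3 = 101/20
Walk from origin (0, 0):
  seg 1: right by d8 = 53/20 → (53/20, 0)
  seg 2: down by d3 = 10 → (53/20, -10)
  seg 3: down by d5 = 53/5 → (53/20, -103/5)
  seg 4: left by d5 = 53/5 → (-159/20, -103/5)
  seg 5: up by d5 = 53/5 → (-159/20, -10)
  seg 6: up by d9 = -1471/120 → (-159/20, -2671/120)
  seg 7: up by d3 = 10 → (-159/20, -1471/120)
  seg 8: up by d4 = 7/5 → (-159/20, -1303/120)
  seg 9: down by d1 = 7 → (-159/20, -2143/120)
  seg 10: right by d11 = 101/20 → (-29/10, -2143/120)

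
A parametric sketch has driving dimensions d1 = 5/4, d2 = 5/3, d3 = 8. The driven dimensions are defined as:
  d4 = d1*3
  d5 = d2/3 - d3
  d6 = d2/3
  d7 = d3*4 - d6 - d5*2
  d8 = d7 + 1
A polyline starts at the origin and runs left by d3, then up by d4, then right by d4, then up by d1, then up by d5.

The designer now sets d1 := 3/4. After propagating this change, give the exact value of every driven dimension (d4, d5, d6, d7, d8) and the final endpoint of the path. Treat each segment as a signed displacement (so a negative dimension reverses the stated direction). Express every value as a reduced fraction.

d4 = 9/4
d5 = -67/9
d6 = 5/9
d7 = 139/3
d8 = 142/3
endpoint = (-23/4, -40/9)

Apply edit: d1 := 3/4
  d4 = d1*3 = 9/4
  d5 = d2/3 - d3 = -67/9
  d6 = d2/3 = 5/9
  d7 = d3*4 - d6 - d5*2 = 139/3
  d8 = d7 + 1 = 142/3
Walk from origin (0, 0):
  seg 1: left by d3 = 8 → (-8, 0)
  seg 2: up by d4 = 9/4 → (-8, 9/4)
  seg 3: right by d4 = 9/4 → (-23/4, 9/4)
  seg 4: up by d1 = 3/4 → (-23/4, 3)
  seg 5: up by d5 = -67/9 → (-23/4, -40/9)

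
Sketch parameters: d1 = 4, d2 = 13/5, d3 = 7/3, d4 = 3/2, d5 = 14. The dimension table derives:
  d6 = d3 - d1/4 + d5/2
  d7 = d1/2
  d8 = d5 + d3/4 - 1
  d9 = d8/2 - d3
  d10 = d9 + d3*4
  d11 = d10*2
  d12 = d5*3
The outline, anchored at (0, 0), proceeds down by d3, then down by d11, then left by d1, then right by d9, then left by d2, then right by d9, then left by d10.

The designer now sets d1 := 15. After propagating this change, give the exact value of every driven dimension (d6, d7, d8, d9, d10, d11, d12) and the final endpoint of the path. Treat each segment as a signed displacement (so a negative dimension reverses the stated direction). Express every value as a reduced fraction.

Apply edit: d1 := 15
  d6 = d3 - d1/4 + d5/2 = 67/12
  d7 = d1/2 = 15/2
  d8 = d5 + d3/4 - 1 = 163/12
  d9 = d8/2 - d3 = 107/24
  d10 = d9 + d3*4 = 331/24
  d11 = d10*2 = 331/12
  d12 = d5*3 = 42
Walk from origin (0, 0):
  seg 1: down by d3 = 7/3 → (0, -7/3)
  seg 2: down by d11 = 331/12 → (0, -359/12)
  seg 3: left by d1 = 15 → (-15, -359/12)
  seg 4: right by d9 = 107/24 → (-253/24, -359/12)
  seg 5: left by d2 = 13/5 → (-1577/120, -359/12)
  seg 6: right by d9 = 107/24 → (-521/60, -359/12)
  seg 7: left by d10 = 331/24 → (-899/40, -359/12)

d6 = 67/12
d7 = 15/2
d8 = 163/12
d9 = 107/24
d10 = 331/24
d11 = 331/12
d12 = 42
endpoint = (-899/40, -359/12)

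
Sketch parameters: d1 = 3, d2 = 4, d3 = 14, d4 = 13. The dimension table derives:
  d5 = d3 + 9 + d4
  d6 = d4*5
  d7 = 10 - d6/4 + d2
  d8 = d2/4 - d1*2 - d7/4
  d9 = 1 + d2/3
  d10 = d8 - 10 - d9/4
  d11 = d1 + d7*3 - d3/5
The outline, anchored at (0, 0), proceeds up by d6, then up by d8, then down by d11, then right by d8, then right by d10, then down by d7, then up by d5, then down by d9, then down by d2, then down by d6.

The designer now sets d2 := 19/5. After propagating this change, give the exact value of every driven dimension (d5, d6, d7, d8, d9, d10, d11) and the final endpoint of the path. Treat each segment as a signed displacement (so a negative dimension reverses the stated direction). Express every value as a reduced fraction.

d5 = 36
d6 = 65
d7 = -49/20
d8 = -71/16
d9 = 34/15
d10 = -3601/240
d11 = -143/20
endpoint = (-2333/120, 8423/240)

Apply edit: d2 := 19/5
  d5 = d3 + 9 + d4 = 36
  d6 = d4*5 = 65
  d7 = 10 - d6/4 + d2 = -49/20
  d8 = d2/4 - d1*2 - d7/4 = -71/16
  d9 = 1 + d2/3 = 34/15
  d10 = d8 - 10 - d9/4 = -3601/240
  d11 = d1 + d7*3 - d3/5 = -143/20
Walk from origin (0, 0):
  seg 1: up by d6 = 65 → (0, 65)
  seg 2: up by d8 = -71/16 → (0, 969/16)
  seg 3: down by d11 = -143/20 → (0, 5417/80)
  seg 4: right by d8 = -71/16 → (-71/16, 5417/80)
  seg 5: right by d10 = -3601/240 → (-2333/120, 5417/80)
  seg 6: down by d7 = -49/20 → (-2333/120, 5613/80)
  seg 7: up by d5 = 36 → (-2333/120, 8493/80)
  seg 8: down by d9 = 34/15 → (-2333/120, 4987/48)
  seg 9: down by d2 = 19/5 → (-2333/120, 24023/240)
  seg 10: down by d6 = 65 → (-2333/120, 8423/240)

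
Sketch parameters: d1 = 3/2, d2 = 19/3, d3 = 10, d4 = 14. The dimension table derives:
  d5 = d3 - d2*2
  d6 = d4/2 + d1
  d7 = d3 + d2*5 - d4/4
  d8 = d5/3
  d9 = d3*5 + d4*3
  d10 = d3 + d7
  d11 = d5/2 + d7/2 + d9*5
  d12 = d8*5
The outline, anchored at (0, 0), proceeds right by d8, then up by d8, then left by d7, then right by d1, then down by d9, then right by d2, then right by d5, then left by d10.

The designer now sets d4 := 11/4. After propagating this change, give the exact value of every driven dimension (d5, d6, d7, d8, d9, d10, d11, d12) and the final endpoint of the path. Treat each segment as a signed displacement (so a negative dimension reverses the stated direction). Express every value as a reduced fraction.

Apply edit: d4 := 11/4
  d5 = d3 - d2*2 = -8/3
  d6 = d4/2 + d1 = 23/8
  d7 = d3 + d2*5 - d4/4 = 1967/48
  d8 = d5/3 = -8/9
  d9 = d3*5 + d4*3 = 233/4
  d10 = d3 + d7 = 2447/48
  d11 = d5/2 + d7/2 + d9*5 = 9933/32
  d12 = d8*5 = -40/9
Walk from origin (0, 0):
  seg 1: right by d8 = -8/9 → (-8/9, 0)
  seg 2: up by d8 = -8/9 → (-8/9, -8/9)
  seg 3: left by d7 = 1967/48 → (-6029/144, -8/9)
  seg 4: right by d1 = 3/2 → (-5813/144, -8/9)
  seg 5: down by d9 = 233/4 → (-5813/144, -2129/36)
  seg 6: right by d2 = 19/3 → (-4901/144, -2129/36)
  seg 7: right by d5 = -8/3 → (-5285/144, -2129/36)
  seg 8: left by d10 = 2447/48 → (-6313/72, -2129/36)

d5 = -8/3
d6 = 23/8
d7 = 1967/48
d8 = -8/9
d9 = 233/4
d10 = 2447/48
d11 = 9933/32
d12 = -40/9
endpoint = (-6313/72, -2129/36)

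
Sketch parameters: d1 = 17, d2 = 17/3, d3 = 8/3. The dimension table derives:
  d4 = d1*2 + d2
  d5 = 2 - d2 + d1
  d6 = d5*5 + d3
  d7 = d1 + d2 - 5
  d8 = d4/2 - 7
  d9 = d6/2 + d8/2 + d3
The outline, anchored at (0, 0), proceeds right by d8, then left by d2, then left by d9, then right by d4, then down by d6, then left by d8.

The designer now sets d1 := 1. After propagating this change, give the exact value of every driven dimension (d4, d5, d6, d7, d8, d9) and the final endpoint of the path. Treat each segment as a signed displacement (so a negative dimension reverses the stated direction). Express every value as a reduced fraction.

d4 = 23/3
d5 = -8/3
d6 = -32/3
d7 = 5/3
d8 = -19/6
d9 = -17/4
endpoint = (25/4, 32/3)

Apply edit: d1 := 1
  d4 = d1*2 + d2 = 23/3
  d5 = 2 - d2 + d1 = -8/3
  d6 = d5*5 + d3 = -32/3
  d7 = d1 + d2 - 5 = 5/3
  d8 = d4/2 - 7 = -19/6
  d9 = d6/2 + d8/2 + d3 = -17/4
Walk from origin (0, 0):
  seg 1: right by d8 = -19/6 → (-19/6, 0)
  seg 2: left by d2 = 17/3 → (-53/6, 0)
  seg 3: left by d9 = -17/4 → (-55/12, 0)
  seg 4: right by d4 = 23/3 → (37/12, 0)
  seg 5: down by d6 = -32/3 → (37/12, 32/3)
  seg 6: left by d8 = -19/6 → (25/4, 32/3)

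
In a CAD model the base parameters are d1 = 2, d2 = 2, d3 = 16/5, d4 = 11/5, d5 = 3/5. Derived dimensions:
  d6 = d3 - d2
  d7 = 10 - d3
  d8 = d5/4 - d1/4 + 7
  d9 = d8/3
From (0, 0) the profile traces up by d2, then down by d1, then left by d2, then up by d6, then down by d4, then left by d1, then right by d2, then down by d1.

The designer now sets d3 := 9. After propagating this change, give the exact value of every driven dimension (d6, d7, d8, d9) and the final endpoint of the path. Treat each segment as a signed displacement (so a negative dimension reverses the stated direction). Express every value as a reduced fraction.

Apply edit: d3 := 9
  d6 = d3 - d2 = 7
  d7 = 10 - d3 = 1
  d8 = d5/4 - d1/4 + 7 = 133/20
  d9 = d8/3 = 133/60
Walk from origin (0, 0):
  seg 1: up by d2 = 2 → (0, 2)
  seg 2: down by d1 = 2 → (0, 0)
  seg 3: left by d2 = 2 → (-2, 0)
  seg 4: up by d6 = 7 → (-2, 7)
  seg 5: down by d4 = 11/5 → (-2, 24/5)
  seg 6: left by d1 = 2 → (-4, 24/5)
  seg 7: right by d2 = 2 → (-2, 24/5)
  seg 8: down by d1 = 2 → (-2, 14/5)

d6 = 7
d7 = 1
d8 = 133/20
d9 = 133/60
endpoint = (-2, 14/5)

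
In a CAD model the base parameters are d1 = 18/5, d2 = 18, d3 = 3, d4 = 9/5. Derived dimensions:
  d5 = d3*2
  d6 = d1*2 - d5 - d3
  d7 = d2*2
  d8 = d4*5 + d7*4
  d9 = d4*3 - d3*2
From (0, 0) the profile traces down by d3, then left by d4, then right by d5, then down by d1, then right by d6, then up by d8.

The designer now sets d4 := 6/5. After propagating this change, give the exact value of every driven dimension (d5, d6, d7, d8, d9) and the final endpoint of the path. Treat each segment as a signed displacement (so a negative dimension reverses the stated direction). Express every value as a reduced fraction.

d5 = 6
d6 = -9/5
d7 = 36
d8 = 150
d9 = -12/5
endpoint = (3, 717/5)

Apply edit: d4 := 6/5
  d5 = d3*2 = 6
  d6 = d1*2 - d5 - d3 = -9/5
  d7 = d2*2 = 36
  d8 = d4*5 + d7*4 = 150
  d9 = d4*3 - d3*2 = -12/5
Walk from origin (0, 0):
  seg 1: down by d3 = 3 → (0, -3)
  seg 2: left by d4 = 6/5 → (-6/5, -3)
  seg 3: right by d5 = 6 → (24/5, -3)
  seg 4: down by d1 = 18/5 → (24/5, -33/5)
  seg 5: right by d6 = -9/5 → (3, -33/5)
  seg 6: up by d8 = 150 → (3, 717/5)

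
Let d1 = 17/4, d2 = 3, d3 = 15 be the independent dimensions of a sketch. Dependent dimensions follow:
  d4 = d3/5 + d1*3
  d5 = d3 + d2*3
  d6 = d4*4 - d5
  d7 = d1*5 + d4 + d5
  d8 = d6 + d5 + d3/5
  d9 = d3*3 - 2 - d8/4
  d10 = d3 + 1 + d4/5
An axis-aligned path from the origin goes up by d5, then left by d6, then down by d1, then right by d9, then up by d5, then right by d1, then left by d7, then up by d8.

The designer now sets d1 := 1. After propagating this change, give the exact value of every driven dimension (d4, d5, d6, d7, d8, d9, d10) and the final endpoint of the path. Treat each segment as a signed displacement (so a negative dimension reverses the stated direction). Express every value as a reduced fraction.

d4 = 6
d5 = 24
d6 = 0
d7 = 35
d8 = 27
d9 = 145/4
d10 = 86/5
endpoint = (9/4, 74)

Apply edit: d1 := 1
  d4 = d3/5 + d1*3 = 6
  d5 = d3 + d2*3 = 24
  d6 = d4*4 - d5 = 0
  d7 = d1*5 + d4 + d5 = 35
  d8 = d6 + d5 + d3/5 = 27
  d9 = d3*3 - 2 - d8/4 = 145/4
  d10 = d3 + 1 + d4/5 = 86/5
Walk from origin (0, 0):
  seg 1: up by d5 = 24 → (0, 24)
  seg 2: left by d6 = 0 → (0, 24)
  seg 3: down by d1 = 1 → (0, 23)
  seg 4: right by d9 = 145/4 → (145/4, 23)
  seg 5: up by d5 = 24 → (145/4, 47)
  seg 6: right by d1 = 1 → (149/4, 47)
  seg 7: left by d7 = 35 → (9/4, 47)
  seg 8: up by d8 = 27 → (9/4, 74)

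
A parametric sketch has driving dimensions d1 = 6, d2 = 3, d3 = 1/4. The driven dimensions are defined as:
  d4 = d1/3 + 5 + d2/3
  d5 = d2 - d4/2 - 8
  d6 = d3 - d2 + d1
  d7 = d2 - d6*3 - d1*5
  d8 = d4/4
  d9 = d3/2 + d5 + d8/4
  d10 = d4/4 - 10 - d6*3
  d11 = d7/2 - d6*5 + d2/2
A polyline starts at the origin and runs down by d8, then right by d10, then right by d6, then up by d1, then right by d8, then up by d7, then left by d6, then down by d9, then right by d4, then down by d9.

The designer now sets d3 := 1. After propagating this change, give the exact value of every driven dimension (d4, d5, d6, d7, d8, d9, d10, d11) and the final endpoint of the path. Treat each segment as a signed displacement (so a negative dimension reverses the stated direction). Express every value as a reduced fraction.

d4 = 8
d5 = -9
d6 = 4
d7 = -39
d8 = 2
d9 = -8
d10 = -20
d11 = -38
endpoint = (-10, -19)

Apply edit: d3 := 1
  d4 = d1/3 + 5 + d2/3 = 8
  d5 = d2 - d4/2 - 8 = -9
  d6 = d3 - d2 + d1 = 4
  d7 = d2 - d6*3 - d1*5 = -39
  d8 = d4/4 = 2
  d9 = d3/2 + d5 + d8/4 = -8
  d10 = d4/4 - 10 - d6*3 = -20
  d11 = d7/2 - d6*5 + d2/2 = -38
Walk from origin (0, 0):
  seg 1: down by d8 = 2 → (0, -2)
  seg 2: right by d10 = -20 → (-20, -2)
  seg 3: right by d6 = 4 → (-16, -2)
  seg 4: up by d1 = 6 → (-16, 4)
  seg 5: right by d8 = 2 → (-14, 4)
  seg 6: up by d7 = -39 → (-14, -35)
  seg 7: left by d6 = 4 → (-18, -35)
  seg 8: down by d9 = -8 → (-18, -27)
  seg 9: right by d4 = 8 → (-10, -27)
  seg 10: down by d9 = -8 → (-10, -19)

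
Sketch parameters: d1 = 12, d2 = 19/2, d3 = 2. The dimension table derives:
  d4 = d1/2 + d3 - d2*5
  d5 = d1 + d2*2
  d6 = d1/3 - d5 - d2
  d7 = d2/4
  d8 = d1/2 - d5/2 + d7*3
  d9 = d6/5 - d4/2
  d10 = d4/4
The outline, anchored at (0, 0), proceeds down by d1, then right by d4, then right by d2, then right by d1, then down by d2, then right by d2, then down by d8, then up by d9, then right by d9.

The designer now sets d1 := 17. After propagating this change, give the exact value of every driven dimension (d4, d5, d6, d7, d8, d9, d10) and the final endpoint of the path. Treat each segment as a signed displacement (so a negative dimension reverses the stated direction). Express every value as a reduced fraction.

Apply edit: d1 := 17
  d4 = d1/2 + d3 - d2*5 = -37
  d5 = d1 + d2*2 = 36
  d6 = d1/3 - d5 - d2 = -239/6
  d7 = d2/4 = 19/8
  d8 = d1/2 - d5/2 + d7*3 = -19/8
  d9 = d6/5 - d4/2 = 158/15
  d10 = d4/4 = -37/4
Walk from origin (0, 0):
  seg 1: down by d1 = 17 → (0, -17)
  seg 2: right by d4 = -37 → (-37, -17)
  seg 3: right by d2 = 19/2 → (-55/2, -17)
  seg 4: right by d1 = 17 → (-21/2, -17)
  seg 5: down by d2 = 19/2 → (-21/2, -53/2)
  seg 6: right by d2 = 19/2 → (-1, -53/2)
  seg 7: down by d8 = -19/8 → (-1, -193/8)
  seg 8: up by d9 = 158/15 → (-1, -1631/120)
  seg 9: right by d9 = 158/15 → (143/15, -1631/120)

d4 = -37
d5 = 36
d6 = -239/6
d7 = 19/8
d8 = -19/8
d9 = 158/15
d10 = -37/4
endpoint = (143/15, -1631/120)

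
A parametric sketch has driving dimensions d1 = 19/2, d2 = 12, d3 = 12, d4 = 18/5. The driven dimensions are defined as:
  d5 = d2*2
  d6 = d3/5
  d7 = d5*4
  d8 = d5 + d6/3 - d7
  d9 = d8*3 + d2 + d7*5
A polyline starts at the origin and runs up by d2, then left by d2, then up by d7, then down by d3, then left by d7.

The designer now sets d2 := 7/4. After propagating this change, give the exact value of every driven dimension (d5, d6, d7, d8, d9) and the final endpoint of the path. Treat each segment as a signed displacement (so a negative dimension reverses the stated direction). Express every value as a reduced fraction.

d5 = 7/2
d6 = 12/5
d7 = 14
d8 = -97/10
d9 = 853/20
endpoint = (-63/4, 15/4)

Apply edit: d2 := 7/4
  d5 = d2*2 = 7/2
  d6 = d3/5 = 12/5
  d7 = d5*4 = 14
  d8 = d5 + d6/3 - d7 = -97/10
  d9 = d8*3 + d2 + d7*5 = 853/20
Walk from origin (0, 0):
  seg 1: up by d2 = 7/4 → (0, 7/4)
  seg 2: left by d2 = 7/4 → (-7/4, 7/4)
  seg 3: up by d7 = 14 → (-7/4, 63/4)
  seg 4: down by d3 = 12 → (-7/4, 15/4)
  seg 5: left by d7 = 14 → (-63/4, 15/4)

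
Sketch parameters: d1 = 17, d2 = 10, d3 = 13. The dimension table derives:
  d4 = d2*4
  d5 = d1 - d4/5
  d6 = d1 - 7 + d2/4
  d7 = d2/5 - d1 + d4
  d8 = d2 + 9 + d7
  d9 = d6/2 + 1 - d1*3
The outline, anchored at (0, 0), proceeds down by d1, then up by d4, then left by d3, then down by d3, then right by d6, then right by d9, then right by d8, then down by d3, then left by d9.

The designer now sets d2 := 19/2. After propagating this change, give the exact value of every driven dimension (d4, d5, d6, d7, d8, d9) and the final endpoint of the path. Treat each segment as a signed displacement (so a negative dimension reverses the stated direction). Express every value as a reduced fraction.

d4 = 38
d5 = 47/5
d6 = 99/8
d7 = 229/10
d8 = 207/5
d9 = -701/16
endpoint = (1631/40, -5)

Apply edit: d2 := 19/2
  d4 = d2*4 = 38
  d5 = d1 - d4/5 = 47/5
  d6 = d1 - 7 + d2/4 = 99/8
  d7 = d2/5 - d1 + d4 = 229/10
  d8 = d2 + 9 + d7 = 207/5
  d9 = d6/2 + 1 - d1*3 = -701/16
Walk from origin (0, 0):
  seg 1: down by d1 = 17 → (0, -17)
  seg 2: up by d4 = 38 → (0, 21)
  seg 3: left by d3 = 13 → (-13, 21)
  seg 4: down by d3 = 13 → (-13, 8)
  seg 5: right by d6 = 99/8 → (-5/8, 8)
  seg 6: right by d9 = -701/16 → (-711/16, 8)
  seg 7: right by d8 = 207/5 → (-243/80, 8)
  seg 8: down by d3 = 13 → (-243/80, -5)
  seg 9: left by d9 = -701/16 → (1631/40, -5)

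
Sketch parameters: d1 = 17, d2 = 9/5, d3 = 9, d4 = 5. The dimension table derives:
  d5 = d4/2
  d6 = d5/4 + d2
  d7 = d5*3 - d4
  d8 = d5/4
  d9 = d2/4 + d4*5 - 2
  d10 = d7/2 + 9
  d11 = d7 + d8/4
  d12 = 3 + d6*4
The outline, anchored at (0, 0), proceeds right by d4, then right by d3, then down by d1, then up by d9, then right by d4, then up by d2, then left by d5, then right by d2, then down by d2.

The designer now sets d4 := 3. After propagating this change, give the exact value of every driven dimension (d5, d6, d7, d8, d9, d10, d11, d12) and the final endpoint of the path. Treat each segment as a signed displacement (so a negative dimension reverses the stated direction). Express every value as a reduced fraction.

d5 = 3/2
d6 = 87/40
d7 = 3/2
d8 = 3/8
d9 = 269/20
d10 = 39/4
d11 = 51/32
d12 = 117/10
endpoint = (153/10, -71/20)

Apply edit: d4 := 3
  d5 = d4/2 = 3/2
  d6 = d5/4 + d2 = 87/40
  d7 = d5*3 - d4 = 3/2
  d8 = d5/4 = 3/8
  d9 = d2/4 + d4*5 - 2 = 269/20
  d10 = d7/2 + 9 = 39/4
  d11 = d7 + d8/4 = 51/32
  d12 = 3 + d6*4 = 117/10
Walk from origin (0, 0):
  seg 1: right by d4 = 3 → (3, 0)
  seg 2: right by d3 = 9 → (12, 0)
  seg 3: down by d1 = 17 → (12, -17)
  seg 4: up by d9 = 269/20 → (12, -71/20)
  seg 5: right by d4 = 3 → (15, -71/20)
  seg 6: up by d2 = 9/5 → (15, -7/4)
  seg 7: left by d5 = 3/2 → (27/2, -7/4)
  seg 8: right by d2 = 9/5 → (153/10, -7/4)
  seg 9: down by d2 = 9/5 → (153/10, -71/20)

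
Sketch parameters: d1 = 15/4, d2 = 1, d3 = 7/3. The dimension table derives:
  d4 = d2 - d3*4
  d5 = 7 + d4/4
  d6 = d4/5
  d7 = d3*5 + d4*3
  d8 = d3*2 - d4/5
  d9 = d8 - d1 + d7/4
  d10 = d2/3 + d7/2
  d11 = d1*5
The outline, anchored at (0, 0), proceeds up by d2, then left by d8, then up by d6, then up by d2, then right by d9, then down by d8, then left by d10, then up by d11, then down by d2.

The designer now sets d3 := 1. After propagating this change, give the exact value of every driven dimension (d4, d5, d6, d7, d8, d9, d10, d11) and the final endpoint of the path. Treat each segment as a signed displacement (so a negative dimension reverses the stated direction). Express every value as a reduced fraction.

Apply edit: d3 := 1
  d4 = d2 - d3*4 = -3
  d5 = 7 + d4/4 = 25/4
  d6 = d4/5 = -3/5
  d7 = d3*5 + d4*3 = -4
  d8 = d3*2 - d4/5 = 13/5
  d9 = d8 - d1 + d7/4 = -43/20
  d10 = d2/3 + d7/2 = -5/3
  d11 = d1*5 = 75/4
Walk from origin (0, 0):
  seg 1: up by d2 = 1 → (0, 1)
  seg 2: left by d8 = 13/5 → (-13/5, 1)
  seg 3: up by d6 = -3/5 → (-13/5, 2/5)
  seg 4: up by d2 = 1 → (-13/5, 7/5)
  seg 5: right by d9 = -43/20 → (-19/4, 7/5)
  seg 6: down by d8 = 13/5 → (-19/4, -6/5)
  seg 7: left by d10 = -5/3 → (-37/12, -6/5)
  seg 8: up by d11 = 75/4 → (-37/12, 351/20)
  seg 9: down by d2 = 1 → (-37/12, 331/20)

d4 = -3
d5 = 25/4
d6 = -3/5
d7 = -4
d8 = 13/5
d9 = -43/20
d10 = -5/3
d11 = 75/4
endpoint = (-37/12, 331/20)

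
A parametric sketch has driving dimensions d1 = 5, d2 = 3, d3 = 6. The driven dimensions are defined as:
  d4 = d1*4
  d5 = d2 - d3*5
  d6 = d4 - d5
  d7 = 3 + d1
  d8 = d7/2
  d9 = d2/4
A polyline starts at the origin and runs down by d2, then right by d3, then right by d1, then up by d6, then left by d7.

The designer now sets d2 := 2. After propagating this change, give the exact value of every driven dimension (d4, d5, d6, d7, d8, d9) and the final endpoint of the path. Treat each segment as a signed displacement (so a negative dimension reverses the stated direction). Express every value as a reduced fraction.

d4 = 20
d5 = -28
d6 = 48
d7 = 8
d8 = 4
d9 = 1/2
endpoint = (3, 46)

Apply edit: d2 := 2
  d4 = d1*4 = 20
  d5 = d2 - d3*5 = -28
  d6 = d4 - d5 = 48
  d7 = 3 + d1 = 8
  d8 = d7/2 = 4
  d9 = d2/4 = 1/2
Walk from origin (0, 0):
  seg 1: down by d2 = 2 → (0, -2)
  seg 2: right by d3 = 6 → (6, -2)
  seg 3: right by d1 = 5 → (11, -2)
  seg 4: up by d6 = 48 → (11, 46)
  seg 5: left by d7 = 8 → (3, 46)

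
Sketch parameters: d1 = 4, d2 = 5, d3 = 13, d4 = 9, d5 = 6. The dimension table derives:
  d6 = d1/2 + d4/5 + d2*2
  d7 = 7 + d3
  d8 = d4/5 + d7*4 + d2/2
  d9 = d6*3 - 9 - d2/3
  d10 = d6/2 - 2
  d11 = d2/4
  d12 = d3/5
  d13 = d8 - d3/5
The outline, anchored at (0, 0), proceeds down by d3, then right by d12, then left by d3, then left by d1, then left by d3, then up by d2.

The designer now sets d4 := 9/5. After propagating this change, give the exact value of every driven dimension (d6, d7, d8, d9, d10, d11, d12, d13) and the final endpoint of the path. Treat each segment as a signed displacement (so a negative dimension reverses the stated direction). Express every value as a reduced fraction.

d6 = 309/25
d7 = 20
d8 = 4143/50
d9 = 1981/75
d10 = 209/50
d11 = 5/4
d12 = 13/5
d13 = 4013/50
endpoint = (-137/5, -8)

Apply edit: d4 := 9/5
  d6 = d1/2 + d4/5 + d2*2 = 309/25
  d7 = 7 + d3 = 20
  d8 = d4/5 + d7*4 + d2/2 = 4143/50
  d9 = d6*3 - 9 - d2/3 = 1981/75
  d10 = d6/2 - 2 = 209/50
  d11 = d2/4 = 5/4
  d12 = d3/5 = 13/5
  d13 = d8 - d3/5 = 4013/50
Walk from origin (0, 0):
  seg 1: down by d3 = 13 → (0, -13)
  seg 2: right by d12 = 13/5 → (13/5, -13)
  seg 3: left by d3 = 13 → (-52/5, -13)
  seg 4: left by d1 = 4 → (-72/5, -13)
  seg 5: left by d3 = 13 → (-137/5, -13)
  seg 6: up by d2 = 5 → (-137/5, -8)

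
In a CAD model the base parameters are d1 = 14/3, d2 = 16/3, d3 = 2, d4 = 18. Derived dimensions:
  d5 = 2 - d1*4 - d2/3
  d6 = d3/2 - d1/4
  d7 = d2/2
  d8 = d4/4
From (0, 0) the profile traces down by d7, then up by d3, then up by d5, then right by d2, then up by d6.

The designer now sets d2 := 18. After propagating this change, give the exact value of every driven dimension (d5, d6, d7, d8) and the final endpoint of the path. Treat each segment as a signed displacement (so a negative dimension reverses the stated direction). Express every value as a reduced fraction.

d5 = -68/3
d6 = -1/6
d7 = 9
d8 = 9/2
endpoint = (18, -179/6)

Apply edit: d2 := 18
  d5 = 2 - d1*4 - d2/3 = -68/3
  d6 = d3/2 - d1/4 = -1/6
  d7 = d2/2 = 9
  d8 = d4/4 = 9/2
Walk from origin (0, 0):
  seg 1: down by d7 = 9 → (0, -9)
  seg 2: up by d3 = 2 → (0, -7)
  seg 3: up by d5 = -68/3 → (0, -89/3)
  seg 4: right by d2 = 18 → (18, -89/3)
  seg 5: up by d6 = -1/6 → (18, -179/6)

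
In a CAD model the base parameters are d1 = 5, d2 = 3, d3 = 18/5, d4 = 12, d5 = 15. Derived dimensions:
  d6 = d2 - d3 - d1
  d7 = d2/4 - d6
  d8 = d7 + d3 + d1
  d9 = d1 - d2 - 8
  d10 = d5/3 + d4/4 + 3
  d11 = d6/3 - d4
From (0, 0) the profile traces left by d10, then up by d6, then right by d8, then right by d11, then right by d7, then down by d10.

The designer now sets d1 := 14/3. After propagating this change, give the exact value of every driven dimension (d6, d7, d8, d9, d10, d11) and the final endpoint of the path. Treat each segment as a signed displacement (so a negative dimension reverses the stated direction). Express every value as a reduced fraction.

Apply edit: d1 := 14/3
  d6 = d2 - d3 - d1 = -79/15
  d7 = d2/4 - d6 = 361/60
  d8 = d7 + d3 + d1 = 857/60
  d9 = d1 - d2 - 8 = -19/3
  d10 = d5/3 + d4/4 + 3 = 11
  d11 = d6/3 - d4 = -619/45
Walk from origin (0, 0):
  seg 1: left by d10 = 11 → (-11, 0)
  seg 2: up by d6 = -79/15 → (-11, -79/15)
  seg 3: right by d8 = 857/60 → (197/60, -79/15)
  seg 4: right by d11 = -619/45 → (-377/36, -79/15)
  seg 5: right by d7 = 361/60 → (-401/90, -79/15)
  seg 6: down by d10 = 11 → (-401/90, -244/15)

d6 = -79/15
d7 = 361/60
d8 = 857/60
d9 = -19/3
d10 = 11
d11 = -619/45
endpoint = (-401/90, -244/15)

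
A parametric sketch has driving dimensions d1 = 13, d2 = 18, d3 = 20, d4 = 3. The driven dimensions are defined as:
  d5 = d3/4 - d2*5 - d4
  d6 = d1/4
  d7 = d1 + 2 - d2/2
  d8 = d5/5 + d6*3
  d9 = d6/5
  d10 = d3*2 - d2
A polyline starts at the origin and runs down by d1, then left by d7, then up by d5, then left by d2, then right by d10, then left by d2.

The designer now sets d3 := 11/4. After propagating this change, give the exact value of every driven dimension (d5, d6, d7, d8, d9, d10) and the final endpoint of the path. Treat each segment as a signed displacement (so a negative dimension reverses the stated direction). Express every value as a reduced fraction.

d5 = -1477/16
d6 = 13/4
d7 = 6
d8 = -697/80
d9 = 13/20
d10 = -25/2
endpoint = (-109/2, -1685/16)

Apply edit: d3 := 11/4
  d5 = d3/4 - d2*5 - d4 = -1477/16
  d6 = d1/4 = 13/4
  d7 = d1 + 2 - d2/2 = 6
  d8 = d5/5 + d6*3 = -697/80
  d9 = d6/5 = 13/20
  d10 = d3*2 - d2 = -25/2
Walk from origin (0, 0):
  seg 1: down by d1 = 13 → (0, -13)
  seg 2: left by d7 = 6 → (-6, -13)
  seg 3: up by d5 = -1477/16 → (-6, -1685/16)
  seg 4: left by d2 = 18 → (-24, -1685/16)
  seg 5: right by d10 = -25/2 → (-73/2, -1685/16)
  seg 6: left by d2 = 18 → (-109/2, -1685/16)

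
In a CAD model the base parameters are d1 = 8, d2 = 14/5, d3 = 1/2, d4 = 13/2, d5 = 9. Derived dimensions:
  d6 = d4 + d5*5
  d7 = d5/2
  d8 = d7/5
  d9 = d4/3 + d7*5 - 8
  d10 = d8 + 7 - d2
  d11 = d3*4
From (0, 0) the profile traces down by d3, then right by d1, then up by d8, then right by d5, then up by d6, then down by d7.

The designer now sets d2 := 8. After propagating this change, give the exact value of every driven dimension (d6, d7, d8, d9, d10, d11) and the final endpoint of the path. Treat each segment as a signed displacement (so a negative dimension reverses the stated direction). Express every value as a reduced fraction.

Apply edit: d2 := 8
  d6 = d4 + d5*5 = 103/2
  d7 = d5/2 = 9/2
  d8 = d7/5 = 9/10
  d9 = d4/3 + d7*5 - 8 = 50/3
  d10 = d8 + 7 - d2 = -1/10
  d11 = d3*4 = 2
Walk from origin (0, 0):
  seg 1: down by d3 = 1/2 → (0, -1/2)
  seg 2: right by d1 = 8 → (8, -1/2)
  seg 3: up by d8 = 9/10 → (8, 2/5)
  seg 4: right by d5 = 9 → (17, 2/5)
  seg 5: up by d6 = 103/2 → (17, 519/10)
  seg 6: down by d7 = 9/2 → (17, 237/5)

d6 = 103/2
d7 = 9/2
d8 = 9/10
d9 = 50/3
d10 = -1/10
d11 = 2
endpoint = (17, 237/5)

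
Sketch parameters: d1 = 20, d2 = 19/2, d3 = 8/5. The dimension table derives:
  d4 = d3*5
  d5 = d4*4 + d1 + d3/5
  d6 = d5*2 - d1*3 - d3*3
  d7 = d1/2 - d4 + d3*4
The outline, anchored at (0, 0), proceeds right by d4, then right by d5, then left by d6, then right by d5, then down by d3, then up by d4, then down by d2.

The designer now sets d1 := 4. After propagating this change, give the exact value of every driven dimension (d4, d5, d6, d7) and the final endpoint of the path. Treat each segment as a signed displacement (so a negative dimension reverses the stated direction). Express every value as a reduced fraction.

d4 = 8
d5 = 908/25
d6 = 1396/25
d7 = 2/5
endpoint = (124/5, -31/10)

Apply edit: d1 := 4
  d4 = d3*5 = 8
  d5 = d4*4 + d1 + d3/5 = 908/25
  d6 = d5*2 - d1*3 - d3*3 = 1396/25
  d7 = d1/2 - d4 + d3*4 = 2/5
Walk from origin (0, 0):
  seg 1: right by d4 = 8 → (8, 0)
  seg 2: right by d5 = 908/25 → (1108/25, 0)
  seg 3: left by d6 = 1396/25 → (-288/25, 0)
  seg 4: right by d5 = 908/25 → (124/5, 0)
  seg 5: down by d3 = 8/5 → (124/5, -8/5)
  seg 6: up by d4 = 8 → (124/5, 32/5)
  seg 7: down by d2 = 19/2 → (124/5, -31/10)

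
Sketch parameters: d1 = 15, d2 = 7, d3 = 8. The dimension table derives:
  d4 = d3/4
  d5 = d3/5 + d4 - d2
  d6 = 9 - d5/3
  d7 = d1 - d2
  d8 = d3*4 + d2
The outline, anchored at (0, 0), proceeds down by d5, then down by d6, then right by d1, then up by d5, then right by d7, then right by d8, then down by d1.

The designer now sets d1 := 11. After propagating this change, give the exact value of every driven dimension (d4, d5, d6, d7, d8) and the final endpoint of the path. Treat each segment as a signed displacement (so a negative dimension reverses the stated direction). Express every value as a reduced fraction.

Apply edit: d1 := 11
  d4 = d3/4 = 2
  d5 = d3/5 + d4 - d2 = -17/5
  d6 = 9 - d5/3 = 152/15
  d7 = d1 - d2 = 4
  d8 = d3*4 + d2 = 39
Walk from origin (0, 0):
  seg 1: down by d5 = -17/5 → (0, 17/5)
  seg 2: down by d6 = 152/15 → (0, -101/15)
  seg 3: right by d1 = 11 → (11, -101/15)
  seg 4: up by d5 = -17/5 → (11, -152/15)
  seg 5: right by d7 = 4 → (15, -152/15)
  seg 6: right by d8 = 39 → (54, -152/15)
  seg 7: down by d1 = 11 → (54, -317/15)

d4 = 2
d5 = -17/5
d6 = 152/15
d7 = 4
d8 = 39
endpoint = (54, -317/15)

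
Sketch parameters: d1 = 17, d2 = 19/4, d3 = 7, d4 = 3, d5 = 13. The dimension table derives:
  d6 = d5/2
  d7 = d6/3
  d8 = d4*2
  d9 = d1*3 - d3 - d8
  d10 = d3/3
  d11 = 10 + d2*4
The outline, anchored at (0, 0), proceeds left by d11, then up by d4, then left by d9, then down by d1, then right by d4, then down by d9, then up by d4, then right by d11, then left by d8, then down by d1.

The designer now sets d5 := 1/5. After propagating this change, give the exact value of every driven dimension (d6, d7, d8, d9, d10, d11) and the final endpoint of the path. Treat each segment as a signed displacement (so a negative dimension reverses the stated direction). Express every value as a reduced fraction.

d6 = 1/10
d7 = 1/30
d8 = 6
d9 = 38
d10 = 7/3
d11 = 29
endpoint = (-41, -66)

Apply edit: d5 := 1/5
  d6 = d5/2 = 1/10
  d7 = d6/3 = 1/30
  d8 = d4*2 = 6
  d9 = d1*3 - d3 - d8 = 38
  d10 = d3/3 = 7/3
  d11 = 10 + d2*4 = 29
Walk from origin (0, 0):
  seg 1: left by d11 = 29 → (-29, 0)
  seg 2: up by d4 = 3 → (-29, 3)
  seg 3: left by d9 = 38 → (-67, 3)
  seg 4: down by d1 = 17 → (-67, -14)
  seg 5: right by d4 = 3 → (-64, -14)
  seg 6: down by d9 = 38 → (-64, -52)
  seg 7: up by d4 = 3 → (-64, -49)
  seg 8: right by d11 = 29 → (-35, -49)
  seg 9: left by d8 = 6 → (-41, -49)
  seg 10: down by d1 = 17 → (-41, -66)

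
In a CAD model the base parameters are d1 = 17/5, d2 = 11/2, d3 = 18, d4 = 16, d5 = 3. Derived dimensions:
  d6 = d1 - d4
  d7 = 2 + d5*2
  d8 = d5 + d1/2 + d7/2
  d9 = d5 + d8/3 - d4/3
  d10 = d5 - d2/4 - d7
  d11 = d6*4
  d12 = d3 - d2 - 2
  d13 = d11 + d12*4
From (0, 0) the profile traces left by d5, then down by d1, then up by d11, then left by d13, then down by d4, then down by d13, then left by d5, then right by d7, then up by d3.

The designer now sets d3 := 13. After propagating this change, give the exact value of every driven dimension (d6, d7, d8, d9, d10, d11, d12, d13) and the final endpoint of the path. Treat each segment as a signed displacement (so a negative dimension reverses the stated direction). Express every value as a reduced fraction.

Apply edit: d3 := 13
  d6 = d1 - d4 = -63/5
  d7 = 2 + d5*2 = 8
  d8 = d5 + d1/2 + d7/2 = 87/10
  d9 = d5 + d8/3 - d4/3 = 17/30
  d10 = d5 - d2/4 - d7 = -51/8
  d11 = d6*4 = -252/5
  d12 = d3 - d2 - 2 = 11/2
  d13 = d11 + d12*4 = -142/5
Walk from origin (0, 0):
  seg 1: left by d5 = 3 → (-3, 0)
  seg 2: down by d1 = 17/5 → (-3, -17/5)
  seg 3: up by d11 = -252/5 → (-3, -269/5)
  seg 4: left by d13 = -142/5 → (127/5, -269/5)
  seg 5: down by d4 = 16 → (127/5, -349/5)
  seg 6: down by d13 = -142/5 → (127/5, -207/5)
  seg 7: left by d5 = 3 → (112/5, -207/5)
  seg 8: right by d7 = 8 → (152/5, -207/5)
  seg 9: up by d3 = 13 → (152/5, -142/5)

d6 = -63/5
d7 = 8
d8 = 87/10
d9 = 17/30
d10 = -51/8
d11 = -252/5
d12 = 11/2
d13 = -142/5
endpoint = (152/5, -142/5)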